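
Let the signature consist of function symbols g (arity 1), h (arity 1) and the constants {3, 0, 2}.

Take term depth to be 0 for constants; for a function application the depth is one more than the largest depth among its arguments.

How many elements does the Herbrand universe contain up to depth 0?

3

Count level by level. With function symbols g/1, h/1, the terms of depth ≤ k are the 3 constants together with each function applied to depth-≤(k−1) tuples, so N_k = 3 + N_{k-1} + N_{k-1}.
N_0 = 3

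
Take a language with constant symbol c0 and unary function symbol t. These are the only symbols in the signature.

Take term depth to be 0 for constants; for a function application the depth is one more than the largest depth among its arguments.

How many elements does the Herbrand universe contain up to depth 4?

5

Write N_k for the number of ground terms of depth ≤ k. A term of depth ≤ k is either a constant or a function symbol applied to arguments of depth ≤ k−1, so N_k = 1 + N_{k-1}.
N_0 = 1
N_1 = 1 + 1 = 2
N_2 = 1 + 2 = 3
N_3 = 1 + 3 = 4
N_4 = 1 + 4 = 5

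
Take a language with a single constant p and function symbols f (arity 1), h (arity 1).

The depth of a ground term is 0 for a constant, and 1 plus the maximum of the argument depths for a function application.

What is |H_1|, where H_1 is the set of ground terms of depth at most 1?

3

If N_k denotes the number of depth-≤k ground terms, the 1 constant gives N_0 = 1, and each function symbol of arity r contributes N_{k-1}^r new terms at level k: N_k = 1 + N_{k-1} + N_{k-1}.
N_0 = 1
N_1 = 1 + 1 + 1 = 3
Explicitly: p, f(p), h(p).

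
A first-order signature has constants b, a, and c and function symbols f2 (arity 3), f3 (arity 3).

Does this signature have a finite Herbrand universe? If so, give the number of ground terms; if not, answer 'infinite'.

infinite

The signature has at least one function symbol (f2, arity 3) and at least one constant (b).
Iterating f2 gives infinitely many distinct ground terms: b, f2(b, b, b), f2(f2(b, b, b), f2(b, b, b), f2(b, b, b)), ...
So the Herbrand universe is infinite.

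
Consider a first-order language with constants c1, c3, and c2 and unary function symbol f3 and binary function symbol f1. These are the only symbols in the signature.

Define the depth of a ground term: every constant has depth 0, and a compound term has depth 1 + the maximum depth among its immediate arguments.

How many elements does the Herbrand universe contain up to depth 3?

59295

Let N_k count ground terms of depth at most k. Each non-constant term of depth ≤ k is some function symbol applied to depth-≤(k−1) arguments, giving N_k = 3 + N_{k-1} + N_{k-1}^2.
N_0 = 3
N_1 = 3 + 3 + 3^2 = 15
N_2 = 3 + 15 + 15^2 = 243
N_3 = 3 + 243 + 243^2 = 59295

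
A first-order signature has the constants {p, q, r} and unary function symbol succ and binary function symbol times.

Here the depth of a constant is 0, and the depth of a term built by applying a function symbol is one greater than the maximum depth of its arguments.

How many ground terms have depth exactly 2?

Count level by level. With function symbols succ/1, times/2, the terms of depth ≤ k are the 3 constants together with each function applied to depth-≤(k−1) tuples, so N_k = 3 + N_{k-1} + N_{k-1}^2.
N_0 = 3
N_1 = 3 + 3 + 3^2 = 15
N_2 = 3 + 15 + 15^2 = 243
Terms of depth exactly 2: N_2 − N_1 = 243 − 15 = 228.

228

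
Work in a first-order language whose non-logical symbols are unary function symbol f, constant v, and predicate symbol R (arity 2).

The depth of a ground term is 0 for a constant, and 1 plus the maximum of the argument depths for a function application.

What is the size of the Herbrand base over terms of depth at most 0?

1

First count ground terms of depth ≤ 0.
If N_k denotes the number of depth-≤k ground terms, the 1 constant gives N_0 = 1, and each function symbol of arity r contributes N_{k-1}^r new terms at level k: N_k = 1 + N_{k-1}.
N_0 = 1
So |H| = 1.
For each predicate symbol, the number of ground atoms is |H| raised to its arity; summing:
  R: 1^2 = 1
Total ground atoms: 1.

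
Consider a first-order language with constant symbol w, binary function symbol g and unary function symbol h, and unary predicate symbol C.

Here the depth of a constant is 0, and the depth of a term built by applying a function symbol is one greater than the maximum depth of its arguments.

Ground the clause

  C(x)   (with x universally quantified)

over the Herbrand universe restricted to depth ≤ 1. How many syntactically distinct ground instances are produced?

3

Ground terms of depth ≤ 1:
  Let N_k = |{terms of depth ≤ k}|. Then N_0 = 1 and N_k = 1 + N_{k-1}^2 + N_{k-1} for k ≥ 1 (one summand per function symbol, arity giving the exponent).
  N_0 = 1
  N_1 = 1 + 1^2 + 1 = 3
  Explicitly: w, g(w, w), h(w).
So there are 3 ground terms available for substitution.
The body mentions the single quantified variable x; since ground terms form a free algebra, no two substitutions collapse to the same formula.
Number of ground instances = 3.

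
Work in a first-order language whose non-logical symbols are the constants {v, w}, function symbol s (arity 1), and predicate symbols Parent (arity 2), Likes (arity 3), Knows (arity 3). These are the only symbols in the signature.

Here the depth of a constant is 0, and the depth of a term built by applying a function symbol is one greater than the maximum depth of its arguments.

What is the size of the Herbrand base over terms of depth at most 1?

144

First count ground terms of depth ≤ 1.
Count level by level. With function symbols s/1, the terms of depth ≤ k are the 2 constants together with each function applied to depth-≤(k−1) tuples, so N_k = 2 + N_{k-1}.
N_0 = 2
N_1 = 2 + 2 = 4
Explicitly: v, w, s(v), s(w).
So |H| = 4.
Ground atoms are formed by filling each argument slot of a predicate with a term from H, so an r-ary predicate gives |H|^r atoms:
  Parent: 4^2 = 16;  Likes: 4^3 = 64;  Knows: 4^3 = 64
Total ground atoms: 16 + 64 + 64 = 144.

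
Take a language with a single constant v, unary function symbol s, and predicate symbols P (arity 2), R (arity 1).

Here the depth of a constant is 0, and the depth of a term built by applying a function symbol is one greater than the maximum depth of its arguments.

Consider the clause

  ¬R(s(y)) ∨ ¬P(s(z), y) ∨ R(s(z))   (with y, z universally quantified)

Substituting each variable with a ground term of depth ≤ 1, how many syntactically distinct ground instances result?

4

Ground terms of depth ≤ 1:
  Let N_k count ground terms of depth at most k. Each non-constant term of depth ≤ k is some function symbol applied to depth-≤(k−1) arguments, giving N_k = 1 + N_{k-1}.
  N_0 = 1
  N_1 = 1 + 1 = 2
  Explicitly: v, s(v).
So there are 2 ground terms available for substitution.
Each of y, z ranges independently over the available ground terms, and distinct assignments produce distinct instances.
Number of ground instances = 2^2 = 4.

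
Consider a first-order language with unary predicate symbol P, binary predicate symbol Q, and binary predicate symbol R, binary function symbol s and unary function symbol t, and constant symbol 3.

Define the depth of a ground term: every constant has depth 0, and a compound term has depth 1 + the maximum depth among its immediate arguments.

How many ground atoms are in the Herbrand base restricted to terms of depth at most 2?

351

First count ground terms of depth ≤ 2.
Let N_k = |{terms of depth ≤ k}|. Then N_0 = 1 and N_k = 1 + N_{k-1}^2 + N_{k-1} for k ≥ 1 (one summand per function symbol, arity giving the exponent).
N_0 = 1
N_1 = 1 + 1^2 + 1 = 3
N_2 = 1 + 3^2 + 3 = 13
So |H| = 13.
For each predicate symbol, the number of ground atoms is |H| raised to its arity; summing:
  P: 13;  Q: 13^2 = 169;  R: 13^2 = 169
Total ground atoms: 13 + 169 + 169 = 351.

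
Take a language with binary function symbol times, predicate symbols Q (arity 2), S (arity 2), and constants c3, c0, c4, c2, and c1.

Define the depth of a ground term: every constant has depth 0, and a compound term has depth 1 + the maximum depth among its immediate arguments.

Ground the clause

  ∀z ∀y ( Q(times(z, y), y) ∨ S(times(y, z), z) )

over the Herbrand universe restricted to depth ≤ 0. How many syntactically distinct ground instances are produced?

25

Ground terms of depth ≤ 0:
  Count level by level. With function symbols times/2, the terms of depth ≤ k are the 5 constants together with each function applied to depth-≤(k−1) tuples, so N_k = 5 + N_{k-1}^2.
  N_0 = 5
  Explicitly: c3, c0, c4, c2, c1.
So there are 5 ground terms available for substitution.
Each of z, y ranges independently over the available ground terms, and distinct assignments produce distinct instances.
Number of ground instances = 5^2 = 25.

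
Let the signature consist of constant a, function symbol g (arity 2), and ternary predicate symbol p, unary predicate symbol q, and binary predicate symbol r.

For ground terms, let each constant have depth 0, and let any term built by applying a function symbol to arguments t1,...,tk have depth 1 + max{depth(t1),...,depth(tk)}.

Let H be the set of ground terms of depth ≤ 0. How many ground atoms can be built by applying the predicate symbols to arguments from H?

3

First count ground terms of depth ≤ 0.
If N_k denotes the number of depth-≤k ground terms, the 1 constant gives N_0 = 1, and each function symbol of arity r contributes N_{k-1}^r new terms at level k: N_k = 1 + N_{k-1}^2.
N_0 = 1
Explicitly: a.
So |H| = 1.
A ground atom is a predicate applied to a tuple of terms from H, so the count is the sum over predicates of |H|^arity:
  p: 1^3 = 1;  q: 1;  r: 1^2 = 1
Total ground atoms: 1 + 1 + 1 = 3.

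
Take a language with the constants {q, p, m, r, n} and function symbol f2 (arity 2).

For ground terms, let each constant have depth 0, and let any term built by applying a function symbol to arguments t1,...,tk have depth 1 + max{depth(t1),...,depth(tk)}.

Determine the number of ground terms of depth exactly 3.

Let N_k = |{terms of depth ≤ k}|. Then N_0 = 5 and N_k = 5 + N_{k-1}^2 for k ≥ 1 (one summand per function symbol, arity giving the exponent).
N_0 = 5
N_1 = 5 + 5^2 = 30
N_2 = 5 + 30^2 = 905
N_3 = 5 + 905^2 = 819030
Terms of depth exactly 3: N_3 − N_2 = 819030 − 905 = 818125.

818125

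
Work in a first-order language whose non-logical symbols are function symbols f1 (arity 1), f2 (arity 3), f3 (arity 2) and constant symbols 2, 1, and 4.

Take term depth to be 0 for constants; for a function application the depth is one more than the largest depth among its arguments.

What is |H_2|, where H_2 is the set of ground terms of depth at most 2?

75897

Write N_k for the number of ground terms of depth ≤ k. A term of depth ≤ k is either a constant or a function symbol applied to arguments of depth ≤ k−1, so N_k = 3 + N_{k-1} + N_{k-1}^3 + N_{k-1}^2.
N_0 = 3
N_1 = 3 + 3 + 3^3 + 3^2 = 42
N_2 = 3 + 42 + 42^3 + 42^2 = 75897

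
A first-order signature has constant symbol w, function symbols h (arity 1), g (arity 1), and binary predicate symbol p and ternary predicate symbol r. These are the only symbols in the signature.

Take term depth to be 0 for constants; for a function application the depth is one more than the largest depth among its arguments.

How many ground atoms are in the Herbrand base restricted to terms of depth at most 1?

First count ground terms of depth ≤ 1.
Let N_k = |{terms of depth ≤ k}|. Then N_0 = 1 and N_k = 1 + N_{k-1} + N_{k-1} for k ≥ 1 (one summand per function symbol, arity giving the exponent).
N_0 = 1
N_1 = 1 + 1 + 1 = 3
So |H| = 3.
For each predicate symbol, the number of ground atoms is |H| raised to its arity; summing:
  p: 3^2 = 9;  r: 3^3 = 27
Total ground atoms: 9 + 27 = 36.

36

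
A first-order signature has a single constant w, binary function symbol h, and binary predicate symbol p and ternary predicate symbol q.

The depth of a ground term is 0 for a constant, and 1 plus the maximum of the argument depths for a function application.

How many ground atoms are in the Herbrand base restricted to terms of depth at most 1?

12

First count ground terms of depth ≤ 1.
Write N_k for the number of ground terms of depth ≤ k. A term of depth ≤ k is either a constant or a function symbol applied to arguments of depth ≤ k−1, so N_k = 1 + N_{k-1}^2.
N_0 = 1
N_1 = 1 + 1^2 = 2
So |H| = 2.
For each predicate symbol, the number of ground atoms is |H| raised to its arity; summing:
  p: 2^2 = 4;  q: 2^3 = 8
Total ground atoms: 4 + 8 = 12.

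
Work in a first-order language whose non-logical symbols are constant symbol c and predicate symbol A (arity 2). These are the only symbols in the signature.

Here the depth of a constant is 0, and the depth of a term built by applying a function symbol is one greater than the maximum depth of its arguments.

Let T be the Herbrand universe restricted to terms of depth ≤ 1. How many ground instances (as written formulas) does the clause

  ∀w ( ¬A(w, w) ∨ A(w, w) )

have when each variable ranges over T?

1

Ground terms of depth ≤ 1:
  With no function symbols every ground term is a constant, so there is exactly 1 ground term at every depth bound.
  N_0 = 1
  N_1 = 1
  Explicitly: c.
So there is exactly 1 ground term available for substitution.
The clause has 1 distinct variable (w), which appears in the body. In the free term algebra distinct substitutions yield syntactically distinct ground instances.
Number of ground instances = 1.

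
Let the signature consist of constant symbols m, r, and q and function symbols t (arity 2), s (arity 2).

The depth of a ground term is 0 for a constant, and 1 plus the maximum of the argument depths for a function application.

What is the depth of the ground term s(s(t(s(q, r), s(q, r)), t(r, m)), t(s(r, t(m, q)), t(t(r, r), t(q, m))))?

depth(s(q, r)) = 1 + max(0, 0) = 1
depth(t(s(q, r), s(q, r))) = 1 + max(1, 1) = 2
depth(t(r, m)) = 1 + max(0, 0) = 1
depth(s(t(s(q, r), s(q, r)), t(r, m))) = 1 + max(2, 1) = 3
depth(t(m, q)) = 1 + max(0, 0) = 1
depth(s(r, t(m, q))) = 1 + max(0, 1) = 2
depth(t(r, r)) = 1 + max(0, 0) = 1
depth(t(q, m)) = 1 + max(0, 0) = 1
depth(t(t(r, r), t(q, m))) = 1 + max(1, 1) = 2
depth(t(s(r, t(m, q)), t(t(r, r), t(q, m)))) = 1 + max(2, 2) = 3
depth(s(s(t(s(q, r), s(q, r)), t(r, m)), t(s(r, t(m, q)), t(t(r, r), t(q, m))))) = 1 + max(3, 3) = 4

4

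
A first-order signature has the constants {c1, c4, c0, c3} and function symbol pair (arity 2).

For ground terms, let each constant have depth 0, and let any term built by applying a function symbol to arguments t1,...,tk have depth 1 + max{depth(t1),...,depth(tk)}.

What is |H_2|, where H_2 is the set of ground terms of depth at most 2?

404

Let N_k count ground terms of depth at most k. Each non-constant term of depth ≤ k is some function symbol applied to depth-≤(k−1) arguments, giving N_k = 4 + N_{k-1}^2.
N_0 = 4
N_1 = 4 + 4^2 = 20
N_2 = 4 + 20^2 = 404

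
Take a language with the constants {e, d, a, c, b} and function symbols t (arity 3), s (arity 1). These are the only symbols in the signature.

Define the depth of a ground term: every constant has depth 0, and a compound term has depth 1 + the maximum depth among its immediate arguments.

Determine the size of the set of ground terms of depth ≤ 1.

Let N_k count ground terms of depth at most k. Each non-constant term of depth ≤ k is some function symbol applied to depth-≤(k−1) arguments, giving N_k = 5 + N_{k-1}^3 + N_{k-1}.
N_0 = 5
N_1 = 5 + 5^3 + 5 = 135

135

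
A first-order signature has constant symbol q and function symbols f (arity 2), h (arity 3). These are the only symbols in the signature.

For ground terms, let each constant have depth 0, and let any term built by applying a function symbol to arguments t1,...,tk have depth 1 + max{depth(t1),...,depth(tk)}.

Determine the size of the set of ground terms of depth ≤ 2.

Let N_k = |{terms of depth ≤ k}|. Then N_0 = 1 and N_k = 1 + N_{k-1}^2 + N_{k-1}^3 for k ≥ 1 (one summand per function symbol, arity giving the exponent).
N_0 = 1
N_1 = 1 + 1^2 + 1^3 = 3
N_2 = 1 + 3^2 + 3^3 = 37

37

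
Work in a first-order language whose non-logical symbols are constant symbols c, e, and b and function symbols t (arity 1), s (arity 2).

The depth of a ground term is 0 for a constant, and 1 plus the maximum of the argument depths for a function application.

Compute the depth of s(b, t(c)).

depth(t(c)) = 1 + depth(c) = 1 + 0 = 1
depth(s(b, t(c))) = 1 + max(0, 1) = 2

2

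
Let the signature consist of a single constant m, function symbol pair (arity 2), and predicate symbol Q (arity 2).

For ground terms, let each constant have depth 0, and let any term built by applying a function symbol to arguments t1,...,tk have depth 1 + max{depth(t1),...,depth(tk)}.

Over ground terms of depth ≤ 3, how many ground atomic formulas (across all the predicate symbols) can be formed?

676

First count ground terms of depth ≤ 3.
Count level by level. With function symbols pair/2, the terms of depth ≤ k are the 1 constant together with each function applied to depth-≤(k−1) tuples, so N_k = 1 + N_{k-1}^2.
N_0 = 1
N_1 = 1 + 1^2 = 2
N_2 = 1 + 2^2 = 5
N_3 = 1 + 5^2 = 26
So |H| = 26.
For each predicate symbol, the number of ground atoms is |H| raised to its arity; summing:
  Q: 26^2 = 676
Total ground atoms: 676.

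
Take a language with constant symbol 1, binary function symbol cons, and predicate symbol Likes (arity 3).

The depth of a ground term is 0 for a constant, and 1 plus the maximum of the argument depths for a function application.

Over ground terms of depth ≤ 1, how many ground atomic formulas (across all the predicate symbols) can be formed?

8

First count ground terms of depth ≤ 1.
Write N_k for the number of ground terms of depth ≤ k. A term of depth ≤ k is either a constant or a function symbol applied to arguments of depth ≤ k−1, so N_k = 1 + N_{k-1}^2.
N_0 = 1
N_1 = 1 + 1^2 = 2
Explicitly: 1, cons(1, 1).
So |H| = 2.
Each predicate of arity r yields |H|^r ground atoms (one per choice of an r-tuple from H):
  Likes: 2^3 = 8
Total ground atoms: 8.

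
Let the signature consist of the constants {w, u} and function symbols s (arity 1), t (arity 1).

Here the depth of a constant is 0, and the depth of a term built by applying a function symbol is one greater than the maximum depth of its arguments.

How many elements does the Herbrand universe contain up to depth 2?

14

Write N_k for the number of ground terms of depth ≤ k. A term of depth ≤ k is either a constant or a function symbol applied to arguments of depth ≤ k−1, so N_k = 2 + N_{k-1} + N_{k-1}.
N_0 = 2
N_1 = 2 + 2 + 2 = 6
N_2 = 2 + 6 + 6 = 14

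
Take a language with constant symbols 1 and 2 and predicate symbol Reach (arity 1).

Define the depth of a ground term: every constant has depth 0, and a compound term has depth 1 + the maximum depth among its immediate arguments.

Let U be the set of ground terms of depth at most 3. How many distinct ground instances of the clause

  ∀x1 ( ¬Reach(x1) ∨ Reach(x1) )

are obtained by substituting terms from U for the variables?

2

Ground terms of depth ≤ 3:
  With no function symbols every ground term is a constant, so there are exactly 2 ground terms at every depth bound.
  N_0 = 2
  N_1 = 2
  N_2 = 2
  N_3 = 2
  Explicitly: 1, 2.
So there are 2 ground terms available for substitution.
There is 1 variable to instantiate (x1),  occurring in at least one literal, so different choices give different ground instances.
Number of ground instances = 2.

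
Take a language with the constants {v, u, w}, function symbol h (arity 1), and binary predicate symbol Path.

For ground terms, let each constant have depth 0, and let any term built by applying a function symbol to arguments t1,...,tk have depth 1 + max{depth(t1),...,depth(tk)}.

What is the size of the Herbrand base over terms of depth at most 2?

81

First count ground terms of depth ≤ 2.
Count level by level. With function symbols h/1, the terms of depth ≤ k are the 3 constants together with each function applied to depth-≤(k−1) tuples, so N_k = 3 + N_{k-1}.
N_0 = 3
N_1 = 3 + 3 = 6
N_2 = 3 + 6 = 9
Explicitly: v, u, w, h(v), h(u), h(w), h(h(v)), h(h(u)), h(h(w)).
So |H| = 9.
Each predicate of arity r yields |H|^r ground atoms (one per choice of an r-tuple from H):
  Path: 9^2 = 81
Total ground atoms: 81.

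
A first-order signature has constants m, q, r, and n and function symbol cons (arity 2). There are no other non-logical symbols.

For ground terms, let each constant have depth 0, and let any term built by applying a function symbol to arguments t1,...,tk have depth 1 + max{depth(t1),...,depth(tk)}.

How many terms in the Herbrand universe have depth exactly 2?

Let N_k = |{terms of depth ≤ k}|. Then N_0 = 4 and N_k = 4 + N_{k-1}^2 for k ≥ 1 (one summand per function symbol, arity giving the exponent).
N_0 = 4
N_1 = 4 + 4^2 = 20
N_2 = 4 + 20^2 = 404
Terms of depth exactly 2: N_2 − N_1 = 404 − 20 = 384.

384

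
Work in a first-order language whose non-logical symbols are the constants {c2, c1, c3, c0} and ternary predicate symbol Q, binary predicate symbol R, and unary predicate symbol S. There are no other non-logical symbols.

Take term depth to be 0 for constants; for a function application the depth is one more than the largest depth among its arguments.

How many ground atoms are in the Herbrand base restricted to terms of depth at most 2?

84

First count ground terms of depth ≤ 2.
With no function symbols every ground term is a constant, so there are exactly 4 ground terms at every depth bound.
N_0 = 4
N_1 = 4
N_2 = 4
Explicitly: c2, c1, c3, c0.
So |H| = 4.
Each predicate of arity r yields |H|^r ground atoms (one per choice of an r-tuple from H):
  Q: 4^3 = 64;  R: 4^2 = 16;  S: 4
Total ground atoms: 64 + 16 + 4 = 84.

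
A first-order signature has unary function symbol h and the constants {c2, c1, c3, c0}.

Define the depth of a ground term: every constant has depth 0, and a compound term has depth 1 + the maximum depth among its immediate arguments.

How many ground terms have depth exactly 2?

4

If N_k denotes the number of depth-≤k ground terms, the 4 constants give N_0 = 4, and each function symbol of arity r contributes N_{k-1}^r new terms at level k: N_k = 4 + N_{k-1}.
N_0 = 4
N_1 = 4 + 4 = 8
N_2 = 4 + 8 = 12
Terms of depth exactly 2: N_2 − N_1 = 12 − 8 = 4.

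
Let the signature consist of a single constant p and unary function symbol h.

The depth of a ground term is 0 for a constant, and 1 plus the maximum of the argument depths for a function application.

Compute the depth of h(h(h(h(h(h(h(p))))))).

depth(h(p)) = 1 + depth(p) = 1 + 0 = 1
depth(h(h(p))) = 1 + depth(h(p)) = 1 + 1 = 2
depth(h(h(h(p)))) = 1 + depth(h(h(p))) = 1 + 2 = 3
depth(h(h(h(h(p))))) = 1 + depth(h(h(h(p)))) = 1 + 3 = 4
depth(h(h(h(h(h(p)))))) = 1 + depth(h(h(h(h(p))))) = 1 + 4 = 5
depth(h(h(h(h(h(h(p))))))) = 1 + depth(h(h(h(h(h(p)))))) = 1 + 5 = 6
depth(h(h(h(h(h(h(h(p)))))))) = 1 + depth(h(h(h(h(h(h(p))))))) = 1 + 6 = 7

7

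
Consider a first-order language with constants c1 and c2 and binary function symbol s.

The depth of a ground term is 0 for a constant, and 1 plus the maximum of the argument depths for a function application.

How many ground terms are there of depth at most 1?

If N_k denotes the number of depth-≤k ground terms, the 2 constants give N_0 = 2, and each function symbol of arity r contributes N_{k-1}^r new terms at level k: N_k = 2 + N_{k-1}^2.
N_0 = 2
N_1 = 2 + 2^2 = 6
Explicitly: c1, c2, s(c1, c1), s(c1, c2), s(c2, c1), s(c2, c2).

6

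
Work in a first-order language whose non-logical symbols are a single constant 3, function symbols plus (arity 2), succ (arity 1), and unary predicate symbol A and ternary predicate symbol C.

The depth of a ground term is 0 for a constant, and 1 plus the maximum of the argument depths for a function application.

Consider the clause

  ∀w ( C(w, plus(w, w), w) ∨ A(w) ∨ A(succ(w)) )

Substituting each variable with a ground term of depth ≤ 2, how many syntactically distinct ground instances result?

13

Ground terms of depth ≤ 2:
  Let N_k = |{terms of depth ≤ k}|. Then N_0 = 1 and N_k = 1 + N_{k-1}^2 + N_{k-1} for k ≥ 1 (one summand per function symbol, arity giving the exponent).
  N_0 = 1
  N_1 = 1 + 1^2 + 1 = 3
  N_2 = 1 + 3^2 + 3 = 13
So there are 13 ground terms available for substitution.
There is 1 variable to instantiate (w),  occurring in at least one literal, so different choices give different ground instances.
Number of ground instances = 13.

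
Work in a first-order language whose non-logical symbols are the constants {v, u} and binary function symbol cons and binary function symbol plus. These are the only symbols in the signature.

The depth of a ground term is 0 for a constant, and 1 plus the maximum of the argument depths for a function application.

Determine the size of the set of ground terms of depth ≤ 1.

Count level by level. With function symbols cons/2, plus/2, the terms of depth ≤ k are the 2 constants together with each function applied to depth-≤(k−1) tuples, so N_k = 2 + N_{k-1}^2 + N_{k-1}^2.
N_0 = 2
N_1 = 2 + 2^2 + 2^2 = 10
Explicitly: v, u, cons(v, v), cons(v, u), cons(u, v), cons(u, u), plus(v, v), plus(v, u), plus(u, v), plus(u, u).

10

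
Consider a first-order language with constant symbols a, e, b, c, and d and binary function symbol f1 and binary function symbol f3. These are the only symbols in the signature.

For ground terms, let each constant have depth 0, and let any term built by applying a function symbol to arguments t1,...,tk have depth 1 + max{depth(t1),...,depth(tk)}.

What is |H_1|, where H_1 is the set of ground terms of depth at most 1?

55

Write N_k for the number of ground terms of depth ≤ k. A term of depth ≤ k is either a constant or a function symbol applied to arguments of depth ≤ k−1, so N_k = 5 + N_{k-1}^2 + N_{k-1}^2.
N_0 = 5
N_1 = 5 + 5^2 + 5^2 = 55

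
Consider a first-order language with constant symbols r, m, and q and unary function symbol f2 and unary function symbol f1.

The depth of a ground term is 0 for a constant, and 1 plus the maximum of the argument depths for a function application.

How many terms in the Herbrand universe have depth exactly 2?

12

Write N_k for the number of ground terms of depth ≤ k. A term of depth ≤ k is either a constant or a function symbol applied to arguments of depth ≤ k−1, so N_k = 3 + N_{k-1} + N_{k-1}.
N_0 = 3
N_1 = 3 + 3 + 3 = 9
N_2 = 3 + 9 + 9 = 21
Terms of depth exactly 2: N_2 − N_1 = 21 − 9 = 12.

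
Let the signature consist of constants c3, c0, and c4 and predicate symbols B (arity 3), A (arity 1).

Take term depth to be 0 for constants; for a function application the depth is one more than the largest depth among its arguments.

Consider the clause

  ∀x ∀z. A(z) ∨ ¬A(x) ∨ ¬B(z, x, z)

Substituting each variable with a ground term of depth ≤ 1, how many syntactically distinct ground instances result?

9

Ground terms of depth ≤ 1:
  With no function symbols every ground term is a constant, so there are exactly 3 ground terms at every depth bound.
  N_0 = 3
  N_1 = 3
  Explicitly: c3, c0, c4.
So there are 3 ground terms available for substitution.
There are 2 variables to instantiate (x, z), each occurring in at least one literal, so different choices give different ground instances.
Number of ground instances = 3^2 = 9.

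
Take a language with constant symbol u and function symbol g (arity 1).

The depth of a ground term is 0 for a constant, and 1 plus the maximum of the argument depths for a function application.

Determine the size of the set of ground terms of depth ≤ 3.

Write N_k for the number of ground terms of depth ≤ k. A term of depth ≤ k is either a constant or a function symbol applied to arguments of depth ≤ k−1, so N_k = 1 + N_{k-1}.
N_0 = 1
N_1 = 1 + 1 = 2
N_2 = 1 + 2 = 3
N_3 = 1 + 3 = 4
Explicitly: u, g(u), g(g(u)), g(g(g(u))).

4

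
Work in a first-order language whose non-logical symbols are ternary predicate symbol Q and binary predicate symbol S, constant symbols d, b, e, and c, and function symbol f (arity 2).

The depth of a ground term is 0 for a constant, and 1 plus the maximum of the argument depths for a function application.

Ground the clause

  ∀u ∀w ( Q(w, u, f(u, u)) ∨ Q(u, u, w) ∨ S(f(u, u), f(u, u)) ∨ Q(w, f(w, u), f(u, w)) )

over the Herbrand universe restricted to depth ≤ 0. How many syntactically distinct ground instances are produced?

Ground terms of depth ≤ 0:
  If N_k denotes the number of depth-≤k ground terms, the 4 constants give N_0 = 4, and each function symbol of arity r contributes N_{k-1}^r new terms at level k: N_k = 4 + N_{k-1}^2.
  N_0 = 4
So there are 4 ground terms available for substitution.
Each of u, w ranges independently over the available ground terms, and distinct assignments produce distinct instances.
Number of ground instances = 4^2 = 16.

16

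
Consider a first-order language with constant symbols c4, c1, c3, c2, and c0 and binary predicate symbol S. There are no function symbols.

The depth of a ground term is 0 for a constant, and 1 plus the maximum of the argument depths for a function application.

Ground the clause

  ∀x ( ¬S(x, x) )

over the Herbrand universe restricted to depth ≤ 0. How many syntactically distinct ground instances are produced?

5

Ground terms of depth ≤ 0:
  With no function symbols every ground term is a constant, so there are exactly 5 ground terms at every depth bound.
  N_0 = 5
So there are 5 ground terms available for substitution.
The clause has 1 distinct variable (x), which appears in the body. In the free term algebra distinct substitutions yield syntactically distinct ground instances.
Number of ground instances = 5.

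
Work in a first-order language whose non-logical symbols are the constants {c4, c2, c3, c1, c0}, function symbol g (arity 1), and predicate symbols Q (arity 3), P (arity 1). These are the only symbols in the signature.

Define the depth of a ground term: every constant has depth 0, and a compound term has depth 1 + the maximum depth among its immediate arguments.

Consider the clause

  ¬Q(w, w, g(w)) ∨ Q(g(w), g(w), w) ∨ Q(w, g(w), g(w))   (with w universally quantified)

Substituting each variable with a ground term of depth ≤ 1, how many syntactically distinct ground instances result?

10

Ground terms of depth ≤ 1:
  If N_k denotes the number of depth-≤k ground terms, the 5 constants give N_0 = 5, and each function symbol of arity r contributes N_{k-1}^r new terms at level k: N_k = 5 + N_{k-1}.
  N_0 = 5
  N_1 = 5 + 5 = 10
  Explicitly: c4, c2, c3, c1, c0, g(c4), g(c2), g(c3), g(c1), g(c0).
So there are 10 ground terms available for substitution.
The variable w ranges independently over the available ground terms, and distinct assignments produce distinct instances.
Number of ground instances = 10.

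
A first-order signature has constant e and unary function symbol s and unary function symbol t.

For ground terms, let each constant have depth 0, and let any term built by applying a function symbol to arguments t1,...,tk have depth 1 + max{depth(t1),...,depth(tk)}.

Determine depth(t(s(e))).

depth(s(e)) = 1 + depth(e) = 1 + 0 = 1
depth(t(s(e))) = 1 + depth(s(e)) = 1 + 1 = 2

2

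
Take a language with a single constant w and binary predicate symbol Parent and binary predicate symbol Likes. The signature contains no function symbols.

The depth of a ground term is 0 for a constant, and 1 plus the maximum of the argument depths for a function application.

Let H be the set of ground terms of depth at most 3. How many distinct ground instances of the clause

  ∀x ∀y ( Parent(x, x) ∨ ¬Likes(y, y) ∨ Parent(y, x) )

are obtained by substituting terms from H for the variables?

Ground terms of depth ≤ 3:
  With no function symbols every ground term is a constant, so there is exactly 1 ground term at every depth bound.
  N_0 = 1
  N_1 = 1
  N_2 = 1
  N_3 = 1
  Explicitly: w.
So there is exactly 1 ground term available for substitution.
The clause has 2 distinct variables (x, y), each appearing in the body. In the free term algebra distinct substitutions yield syntactically distinct ground instances.
Number of ground instances = 1^2 = 1.

1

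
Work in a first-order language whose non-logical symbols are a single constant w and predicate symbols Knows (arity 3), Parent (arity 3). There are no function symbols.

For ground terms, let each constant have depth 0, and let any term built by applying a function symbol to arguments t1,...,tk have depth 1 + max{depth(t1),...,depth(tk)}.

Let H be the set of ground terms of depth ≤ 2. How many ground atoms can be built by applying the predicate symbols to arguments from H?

First count ground terms of depth ≤ 2.
With no function symbols every ground term is a constant, so there is exactly 1 ground term at every depth bound.
N_0 = 1
N_1 = 1
N_2 = 1
Explicitly: w.
So |H| = 1.
For each predicate symbol, the number of ground atoms is |H| raised to its arity; summing:
  Knows: 1^3 = 1;  Parent: 1^3 = 1
Total ground atoms: 1 + 1 = 2.

2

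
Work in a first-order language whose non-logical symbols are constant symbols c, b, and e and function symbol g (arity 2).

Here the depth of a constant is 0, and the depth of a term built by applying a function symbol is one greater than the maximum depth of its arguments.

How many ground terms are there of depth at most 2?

Write N_k for the number of ground terms of depth ≤ k. A term of depth ≤ k is either a constant or a function symbol applied to arguments of depth ≤ k−1, so N_k = 3 + N_{k-1}^2.
N_0 = 3
N_1 = 3 + 3^2 = 12
N_2 = 3 + 12^2 = 147

147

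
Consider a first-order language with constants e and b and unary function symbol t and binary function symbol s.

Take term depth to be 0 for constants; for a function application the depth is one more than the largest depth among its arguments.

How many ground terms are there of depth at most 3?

Let N_k = |{terms of depth ≤ k}|. Then N_0 = 2 and N_k = 2 + N_{k-1} + N_{k-1}^2 for k ≥ 1 (one summand per function symbol, arity giving the exponent).
N_0 = 2
N_1 = 2 + 2 + 2^2 = 8
N_2 = 2 + 8 + 8^2 = 74
N_3 = 2 + 74 + 74^2 = 5552

5552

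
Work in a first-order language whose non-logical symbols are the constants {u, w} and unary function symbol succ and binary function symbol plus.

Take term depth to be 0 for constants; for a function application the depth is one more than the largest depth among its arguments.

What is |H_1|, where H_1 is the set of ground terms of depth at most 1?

8

Let N_k count ground terms of depth at most k. Each non-constant term of depth ≤ k is some function symbol applied to depth-≤(k−1) arguments, giving N_k = 2 + N_{k-1} + N_{k-1}^2.
N_0 = 2
N_1 = 2 + 2 + 2^2 = 8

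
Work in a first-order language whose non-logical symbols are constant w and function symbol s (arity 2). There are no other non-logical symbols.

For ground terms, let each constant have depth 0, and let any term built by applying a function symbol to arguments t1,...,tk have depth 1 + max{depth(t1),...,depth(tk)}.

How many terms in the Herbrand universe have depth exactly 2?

3

Count level by level. With function symbols s/2, the terms of depth ≤ k are the 1 constant together with each function applied to depth-≤(k−1) tuples, so N_k = 1 + N_{k-1}^2.
N_0 = 1
N_1 = 1 + 1^2 = 2
N_2 = 1 + 2^2 = 5
Terms of depth exactly 2: N_2 − N_1 = 5 − 2 = 3.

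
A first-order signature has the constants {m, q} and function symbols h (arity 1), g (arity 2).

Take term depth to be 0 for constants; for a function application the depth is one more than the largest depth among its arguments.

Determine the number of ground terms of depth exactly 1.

6

If N_k denotes the number of depth-≤k ground terms, the 2 constants give N_0 = 2, and each function symbol of arity r contributes N_{k-1}^r new terms at level k: N_k = 2 + N_{k-1} + N_{k-1}^2.
N_0 = 2
N_1 = 2 + 2 + 2^2 = 8
Terms of depth exactly 1: N_1 − N_0 = 8 − 2 = 6.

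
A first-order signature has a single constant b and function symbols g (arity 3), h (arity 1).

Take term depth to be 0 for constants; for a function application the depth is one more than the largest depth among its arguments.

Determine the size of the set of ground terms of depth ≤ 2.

Count level by level. With function symbols g/3, h/1, the terms of depth ≤ k are the 1 constant together with each function applied to depth-≤(k−1) tuples, so N_k = 1 + N_{k-1}^3 + N_{k-1}.
N_0 = 1
N_1 = 1 + 1^3 + 1 = 3
N_2 = 1 + 3^3 + 3 = 31

31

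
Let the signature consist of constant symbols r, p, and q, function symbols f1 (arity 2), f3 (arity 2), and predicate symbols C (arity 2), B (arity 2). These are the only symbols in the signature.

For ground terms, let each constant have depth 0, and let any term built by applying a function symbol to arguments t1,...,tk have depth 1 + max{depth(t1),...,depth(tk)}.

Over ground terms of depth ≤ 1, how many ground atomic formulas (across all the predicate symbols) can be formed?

First count ground terms of depth ≤ 1.
Let N_k = |{terms of depth ≤ k}|. Then N_0 = 3 and N_k = 3 + N_{k-1}^2 + N_{k-1}^2 for k ≥ 1 (one summand per function symbol, arity giving the exponent).
N_0 = 3
N_1 = 3 + 3^2 + 3^2 = 21
So |H| = 21.
A ground atom is a predicate applied to a tuple of terms from H, so the count is the sum over predicates of |H|^arity:
  C: 21^2 = 441;  B: 21^2 = 441
Total ground atoms: 441 + 441 = 882.

882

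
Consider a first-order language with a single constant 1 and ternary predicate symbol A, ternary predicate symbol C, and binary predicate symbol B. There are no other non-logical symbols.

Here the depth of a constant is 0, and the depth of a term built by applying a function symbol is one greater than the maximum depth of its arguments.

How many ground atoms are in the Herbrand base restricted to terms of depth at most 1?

3

First count ground terms of depth ≤ 1.
With no function symbols every ground term is a constant, so there is exactly 1 ground term at every depth bound.
N_0 = 1
N_1 = 1
Explicitly: 1.
So |H| = 1.
For each predicate symbol, the number of ground atoms is |H| raised to its arity; summing:
  A: 1^3 = 1;  C: 1^3 = 1;  B: 1^2 = 1
Total ground atoms: 1 + 1 + 1 = 3.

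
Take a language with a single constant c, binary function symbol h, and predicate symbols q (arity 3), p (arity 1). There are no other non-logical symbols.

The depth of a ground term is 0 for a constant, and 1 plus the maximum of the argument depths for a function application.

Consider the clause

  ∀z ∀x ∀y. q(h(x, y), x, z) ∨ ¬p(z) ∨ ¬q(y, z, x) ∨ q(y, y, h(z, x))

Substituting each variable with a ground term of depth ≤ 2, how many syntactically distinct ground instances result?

125

Ground terms of depth ≤ 2:
  Write N_k for the number of ground terms of depth ≤ k. A term of depth ≤ k is either a constant or a function symbol applied to arguments of depth ≤ k−1, so N_k = 1 + N_{k-1}^2.
  N_0 = 1
  N_1 = 1 + 1^2 = 2
  N_2 = 1 + 2^2 = 5
  Explicitly: c, h(c, c), h(c, h(c, c)), h(h(c, c), c), h(h(c, c), h(c, c)).
So there are 5 ground terms available for substitution.
The clause has 3 distinct variables (z, x, y), each appearing in the body. In the free term algebra distinct substitutions yield syntactically distinct ground instances.
Number of ground instances = 5^3 = 125.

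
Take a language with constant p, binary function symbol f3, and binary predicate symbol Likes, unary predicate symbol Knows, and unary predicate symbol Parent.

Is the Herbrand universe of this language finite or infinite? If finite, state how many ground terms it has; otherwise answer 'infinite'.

infinite

The signature has at least one function symbol (f3, arity 2) and at least one constant (p).
Iterating f3 gives infinitely many distinct ground terms: p, f3(p, p), f3(f3(p, p), f3(p, p)), ...
So the Herbrand universe is infinite.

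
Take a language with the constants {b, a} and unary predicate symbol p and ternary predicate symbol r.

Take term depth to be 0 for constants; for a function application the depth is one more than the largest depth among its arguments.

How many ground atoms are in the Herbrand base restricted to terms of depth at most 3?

10

First count ground terms of depth ≤ 3.
With no function symbols every ground term is a constant, so there are exactly 2 ground terms at every depth bound.
N_0 = 2
N_1 = 2
N_2 = 2
N_3 = 2
Explicitly: b, a.
So |H| = 2.
A ground atom is a predicate applied to a tuple of terms from H, so the count is the sum over predicates of |H|^arity:
  p: 2;  r: 2^3 = 8
Total ground atoms: 2 + 8 = 10.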